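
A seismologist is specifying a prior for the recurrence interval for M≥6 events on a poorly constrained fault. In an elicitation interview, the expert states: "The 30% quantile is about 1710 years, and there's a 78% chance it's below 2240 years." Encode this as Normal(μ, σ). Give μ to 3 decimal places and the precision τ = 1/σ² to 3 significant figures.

μ = 1924.356, τ = 5.98e-06

The p-quantile of Normal(μ,σ) is μ + z_p·σ, with z_{0.3} = -0.5244 and z_{0.78} = 0.7722.
Eliminate σ: μ = (z₂·x₁ − z₁·x₂)/(z₂ − z₁) = (0.7722·1710 − (-0.5244)·2240)/1.297 = 1924.356.
Then σ = (x₂ − x₁)/(z₂ − z₁) = (2240 − 1710)/1.297 = 408.763.
Precision τ = 1/σ² = 1/408.8² = 5.98e-06.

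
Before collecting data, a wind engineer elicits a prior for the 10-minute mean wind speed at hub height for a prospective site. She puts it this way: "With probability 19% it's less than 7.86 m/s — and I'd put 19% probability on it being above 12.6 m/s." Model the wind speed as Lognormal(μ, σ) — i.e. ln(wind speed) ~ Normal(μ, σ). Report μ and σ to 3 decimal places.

μ ≈ 2.298, σ ≈ 0.269

If T ~ Lognormal(μ,σ) then ln T ~ Normal(μ,σ), so the p-quantile of ln T is μ + z_p·σ.
ln(7.86) = 2.062 and ln(12.6) = 2.534; z_{0.19} = -0.8779, z_{0.81} = 0.8779.
σ = (2.534 − 2.062)/(0.8779 − (-0.8779)) = 0.269.
μ = 2.062 − (-0.8779)·0.269 = 2.298.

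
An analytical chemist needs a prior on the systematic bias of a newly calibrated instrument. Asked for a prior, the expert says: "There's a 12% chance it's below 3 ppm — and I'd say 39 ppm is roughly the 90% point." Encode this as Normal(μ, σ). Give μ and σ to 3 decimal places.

μ = 20.219, σ = 14.655

The p-quantile of Normal(μ,σ) is μ + z_p·σ, with z_{0.12} = -1.175 and z_{0.9} = 1.282.
Eliminate σ: μ = (z₂·x₁ − z₁·x₂)/(z₂ − z₁) = (1.282·3 − (-1.175)·39)/2.457 = 20.219.
Then σ = (x₂ − x₁)/(z₂ − z₁) = (39 − 3)/2.457 = 14.655.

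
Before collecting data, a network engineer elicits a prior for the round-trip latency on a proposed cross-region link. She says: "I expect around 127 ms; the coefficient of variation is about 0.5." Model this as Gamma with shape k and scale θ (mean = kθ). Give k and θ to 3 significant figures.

For Gamma(k, scale θ): mean = kθ, variance = kθ², so CV = 1/√k.
CV = 0.5, hence k = 1/CV² = 4.
Then θ = mean/k = 127/4 = 31.8.

k ≈ 4, θ ≈ 31.8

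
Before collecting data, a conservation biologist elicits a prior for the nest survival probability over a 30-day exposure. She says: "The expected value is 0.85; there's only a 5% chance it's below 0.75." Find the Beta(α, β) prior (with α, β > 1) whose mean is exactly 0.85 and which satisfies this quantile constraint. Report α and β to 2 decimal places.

With mean 0.85 fixed, write α = 0.85s, β = 0.15s where s = α+β.
Need P(θ < 0.75) = 0.05 under Beta(0.85s, 0.15s). Normal approximation: (q−m)/√(m(1−m)/s) ≈ z_{0.05} = -1.64, so s ≈ 0.85·0.15·(-1.64)²/(0.75−0.85)² = 34.5.
At s = 34.5: P(θ<0.75) ≈ 0.063. Adjusting to match 0.05 gives s ≈ 40.65.
So α = 0.85·40.65 ≈ 34.55, β = 0.15·40.65 ≈ 6.10.

α ≈ 34.55, β ≈ 6.10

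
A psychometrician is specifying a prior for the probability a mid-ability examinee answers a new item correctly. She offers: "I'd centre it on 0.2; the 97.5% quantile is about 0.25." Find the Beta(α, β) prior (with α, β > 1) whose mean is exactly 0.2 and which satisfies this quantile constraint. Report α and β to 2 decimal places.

With mean 0.2 fixed, write α = 0.2s, β = 0.8s where s = α+β.
Need P(θ < 0.25) = 0.975 under Beta(0.2s, 0.8s). Normal approximation: (q−m)/√(m(1−m)/s) ≈ z_{0.975} = 1.96, so s ≈ 0.2·0.8·(1.96)²/(0.25−0.2)² = 245.9.
At s = 245.9: P(θ<0.25) ≈ 0.970. Adjusting to match 0.975 gives s ≈ 266.42.
So α = 0.2·266.42 ≈ 53.28, β = 0.8·266.42 ≈ 213.14.

α ≈ 53.28, β ≈ 213.14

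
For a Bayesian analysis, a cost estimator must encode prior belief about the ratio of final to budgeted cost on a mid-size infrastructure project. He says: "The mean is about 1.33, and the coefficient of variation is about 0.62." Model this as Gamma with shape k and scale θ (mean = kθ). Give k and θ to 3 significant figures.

k ≈ 2.6, θ ≈ 0.511

For Gamma(k, scale θ): mean = kθ, variance = kθ², so CV = 1/√k.
CV = 0.62, hence k = 1/CV² = 2.6.
Then θ = mean/k = 1.33/2.6 = 0.511.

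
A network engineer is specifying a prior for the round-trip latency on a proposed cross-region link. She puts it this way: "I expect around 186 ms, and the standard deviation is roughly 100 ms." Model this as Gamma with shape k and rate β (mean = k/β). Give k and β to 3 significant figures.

For Gamma(k, rate β): mean = k/β, variance = k/β², so CV = 1/√k.
CV = SD/mean = 100/186 = 0.5376, hence k = 1/CV² = 3.46.
Then β = k/mean = 3.46/186 = 0.0186.

k ≈ 3.46, β ≈ 0.0186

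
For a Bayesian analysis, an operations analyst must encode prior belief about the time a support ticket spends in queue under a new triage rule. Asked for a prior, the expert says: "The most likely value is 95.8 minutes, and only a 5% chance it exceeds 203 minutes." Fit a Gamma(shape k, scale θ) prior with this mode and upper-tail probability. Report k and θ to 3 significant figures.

Gamma(k,θ) with k>1 has mode (k−1)θ, so θ = 95.8/(k−1).
Need P(X < 203) = 0.95 with θ tied to k this way. Start at k = 2, θ = 95.8: P(X<203) ≈ 0.625.
Too low — raise k to concentrate. Iterating converges to k ≈ 5.89.
Then θ = 95.8/(5.89−1) ≈ 19.6.

k ≈ 5.89, θ ≈ 19.6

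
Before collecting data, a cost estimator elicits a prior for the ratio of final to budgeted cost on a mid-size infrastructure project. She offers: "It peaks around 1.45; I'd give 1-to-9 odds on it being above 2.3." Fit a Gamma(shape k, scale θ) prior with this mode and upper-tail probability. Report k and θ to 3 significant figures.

Gamma(k,θ) with k>1 has mode (k−1)θ, so θ = 1.45/(k−1).
Need P(X < 2.3) = 0.9 with θ tied to k this way. Start at k = 2, θ = 1.45: P(X<2.3) ≈ 0.471.
Too low — raise k to concentrate. Iterating converges to k ≈ 9.82.
Then θ = 1.45/(9.82−1) ≈ 0.164.

k ≈ 9.82, θ ≈ 0.164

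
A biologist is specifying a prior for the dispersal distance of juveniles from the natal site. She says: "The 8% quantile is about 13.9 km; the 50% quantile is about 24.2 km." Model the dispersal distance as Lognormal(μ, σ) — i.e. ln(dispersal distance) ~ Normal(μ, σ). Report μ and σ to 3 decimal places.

If T ~ Lognormal(μ,σ) then ln T ~ Normal(μ,σ), so the p-quantile of ln T is μ + z_p·σ.
ln(13.9) = 2.632 and ln(24.2) = 3.186; z_{0.08} = -1.405, z_{0.5} = 0.
σ = (3.186 − 2.632)/(0 − (-1.405)) = 0.395.
μ = 2.632 − (-1.405)·0.395 = 3.186.

μ ≈ 3.186, σ ≈ 0.395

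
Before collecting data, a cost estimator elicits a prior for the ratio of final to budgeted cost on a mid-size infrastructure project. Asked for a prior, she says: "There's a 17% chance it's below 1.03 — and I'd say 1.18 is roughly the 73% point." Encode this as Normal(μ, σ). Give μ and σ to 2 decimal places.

μ = 1.12, σ = 0.10

The p-quantile of Normal(μ,σ) is μ + z_p·σ, with z_{0.17} = -0.9542 and z_{0.73} = 0.6128.
Eliminate σ: μ = (z₂·x₁ − z₁·x₂)/(z₂ − z₁) = (0.6128·1.03 − (-0.9542)·1.18)/1.567 = 1.12.
Then σ = (x₂ − x₁)/(z₂ − z₁) = (1.18 − 1.03)/1.567 = 0.10.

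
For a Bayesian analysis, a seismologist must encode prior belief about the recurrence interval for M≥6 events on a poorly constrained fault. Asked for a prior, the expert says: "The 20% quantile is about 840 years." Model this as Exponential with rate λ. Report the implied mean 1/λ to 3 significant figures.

mean ≈ 3760 years

P(T < 840.0) = 1 − e^(−λ·840.0) = 0.2, so λ = −ln(1−0.2)/840.0 = −ln(0.8)/840.0 = 0.000266.
Mean = 1/λ = 3760 years.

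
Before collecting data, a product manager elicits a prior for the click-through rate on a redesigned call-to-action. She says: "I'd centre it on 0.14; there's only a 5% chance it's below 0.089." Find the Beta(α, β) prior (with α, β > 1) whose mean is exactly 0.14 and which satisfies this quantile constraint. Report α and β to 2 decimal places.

With mean 0.14 fixed, write α = 0.14s, β = 0.86s where s = α+β.
Need P(θ < 0.089) = 0.05 under Beta(0.14s, 0.86s). Normal approximation: (q−m)/√(m(1−m)/s) ≈ z_{0.05} = -1.64, so s ≈ 0.14·0.86·(-1.64)²/(0.089−0.14)² = 125.2.
At s = 125.2: P(θ<0.089) ≈ 0.036. Adjusting to match 0.05 gives s ≈ 106.34.
So α = 0.14·106.34 ≈ 14.89, β = 0.86·106.34 ≈ 91.45.

α ≈ 14.89, β ≈ 91.45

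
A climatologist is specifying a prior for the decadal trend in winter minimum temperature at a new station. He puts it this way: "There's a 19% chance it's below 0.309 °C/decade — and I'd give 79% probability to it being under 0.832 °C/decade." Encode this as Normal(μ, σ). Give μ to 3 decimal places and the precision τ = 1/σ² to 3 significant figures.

For Normal(μ,σ), the p-quantile is μ + z_p·σ. Here z_{0.19} = -0.8779, z_{0.79} = 0.8064.
So 0.309 = μ − 0.8779σ and 0.832 = μ + 0.8064σ.
Subtracting: σ = (0.832 − 0.309)/(0.8064 − (-0.8779)) = 0.311.
Then μ = 0.309 − (-0.8779)·0.311 = 0.582.
Precision τ = 1/σ² = 1/0.3105² = 10.4.

μ = 0.582, τ = 10.4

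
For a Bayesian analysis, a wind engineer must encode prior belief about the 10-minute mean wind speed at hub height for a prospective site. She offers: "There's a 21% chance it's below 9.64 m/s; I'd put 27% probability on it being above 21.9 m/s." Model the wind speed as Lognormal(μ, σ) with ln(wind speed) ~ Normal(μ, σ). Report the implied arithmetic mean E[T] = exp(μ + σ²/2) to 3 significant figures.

If T ~ Lognormal(μ,σ) then ln T ~ Normal(μ,σ), so the p-quantile of ln T is μ + z_p·σ.
ln(9.64) = 2.266 and ln(21.9) = 3.086; z_{0.21} = -0.8064, z_{0.73} = 0.6128.
σ = (3.086 − 2.266)/(0.6128 − (-0.8064)) = 0.578.
μ = 2.266 − (-0.8064)·0.578 = 2.732.
E[T] = exp(μ + σ²/2) = exp(2.732 + 0.1671) = 18.2 m/s.

E[T] ≈ 18.2 m/s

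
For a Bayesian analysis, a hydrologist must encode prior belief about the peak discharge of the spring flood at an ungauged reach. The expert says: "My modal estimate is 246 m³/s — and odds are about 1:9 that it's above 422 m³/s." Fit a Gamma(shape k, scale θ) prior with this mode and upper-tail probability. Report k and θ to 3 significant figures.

Gamma(k,θ) with k>1 has mode (k−1)θ, so θ = 246/(k−1).
Need P(X < 422) = 0.9 with θ tied to k this way. Start at k = 2, θ = 246: P(X<422) ≈ 0.512.
Too low — raise k to concentrate. Iterating converges to k ≈ 7.51.
Then θ = 246/(7.51−1) ≈ 37.8.

k ≈ 7.51, θ ≈ 37.8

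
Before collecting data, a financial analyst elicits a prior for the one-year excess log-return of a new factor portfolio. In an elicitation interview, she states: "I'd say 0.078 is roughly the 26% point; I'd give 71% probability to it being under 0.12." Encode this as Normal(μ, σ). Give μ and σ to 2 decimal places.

The p-quantile of Normal(μ,σ) is μ + z_p·σ, with z_{0.26} = -0.6433 and z_{0.71} = 0.5534.
Eliminate σ: μ = (z₂·x₁ − z₁·x₂)/(z₂ − z₁) = (0.5534·0.078 − (-0.6433)·0.12)/1.197 = 0.10.
Then σ = (x₂ − x₁)/(z₂ − z₁) = (0.12 − 0.078)/1.197 = 0.04.

μ = 0.10, σ = 0.04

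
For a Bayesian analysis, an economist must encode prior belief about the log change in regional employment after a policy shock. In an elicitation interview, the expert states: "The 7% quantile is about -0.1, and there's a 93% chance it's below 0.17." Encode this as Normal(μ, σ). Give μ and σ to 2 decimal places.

For Normal(μ,σ), the p-quantile is μ + z_p·σ. Here z_{0.07} = -1.476, z_{0.93} = 1.476.
So -0.1 = μ − 1.476σ and 0.17 = μ + 1.476σ.
Subtracting: σ = (0.17 − -0.1)/(1.476 − (-1.476)) = 0.09.
Then μ = -0.1 − (-1.476)·0.09 = 0.04.

μ = 0.04, σ = 0.09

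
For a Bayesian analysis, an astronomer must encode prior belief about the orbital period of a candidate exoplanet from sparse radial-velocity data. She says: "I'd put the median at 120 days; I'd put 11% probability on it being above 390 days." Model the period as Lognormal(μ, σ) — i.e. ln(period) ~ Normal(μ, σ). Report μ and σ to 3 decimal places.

If T ~ Lognormal(μ,σ) then ln T ~ Normal(μ,σ), so the p-quantile of ln T is μ + z_p·σ.
ln(120) = 4.787 and ln(390) = 5.966; z_{0.5} = 0, z_{0.89} = 1.227.
σ = (5.966 − 4.787)/(1.227 − (0)) = 0.961.
μ = 4.787 − (0)·0.961 = 4.787.

μ ≈ 4.787, σ ≈ 0.961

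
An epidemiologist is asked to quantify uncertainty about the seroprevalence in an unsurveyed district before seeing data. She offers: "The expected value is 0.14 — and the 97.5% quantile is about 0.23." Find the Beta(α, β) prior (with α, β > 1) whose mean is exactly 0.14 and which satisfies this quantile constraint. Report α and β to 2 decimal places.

α ≈ 9.75, β ≈ 59.89

With mean 0.14 fixed, write α = 0.14s, β = 0.86s where s = α+β.
Need P(θ < 0.23) = 0.975 under Beta(0.14s, 0.86s). Normal approximation: (q−m)/√(m(1−m)/s) ≈ z_{0.975} = 1.96, so s ≈ 0.14·0.86·(1.96)²/(0.23−0.14)² = 57.1.
At s = 57.1: P(θ<0.23) ≈ 0.963. Adjusting to match 0.975 gives s ≈ 69.63.
So α = 0.14·69.63 ≈ 9.75, β = 0.86·69.63 ≈ 59.89.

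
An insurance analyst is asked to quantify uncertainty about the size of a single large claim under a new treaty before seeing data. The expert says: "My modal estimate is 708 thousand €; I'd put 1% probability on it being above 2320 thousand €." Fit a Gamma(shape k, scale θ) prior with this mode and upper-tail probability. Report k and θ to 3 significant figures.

k ≈ 4.13, θ ≈ 226

Gamma(k,θ) with k>1 has mode (k−1)θ, so θ = 708/(k−1).
Need P(X < 2320) = 0.99 with θ tied to k this way. Start at k = 2, θ = 708: P(X<2320) ≈ 0.839.
Too low — raise k to concentrate. Iterating converges to k ≈ 4.13.
Then θ = 708/(4.13−1) ≈ 226.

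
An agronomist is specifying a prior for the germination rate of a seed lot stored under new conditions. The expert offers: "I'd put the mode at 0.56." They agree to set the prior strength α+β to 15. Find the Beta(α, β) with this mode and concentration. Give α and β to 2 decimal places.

For α,β > 1 the Beta mode is (α−1)/(α+β−2). With α+β = 15, the mode is (α−1)/13.
Set (α−1)/13 = 0.56 → α = 1 + 0.56·13 = 8.28.
β = 15 − α = 6.72.

α = 8.28, β = 6.72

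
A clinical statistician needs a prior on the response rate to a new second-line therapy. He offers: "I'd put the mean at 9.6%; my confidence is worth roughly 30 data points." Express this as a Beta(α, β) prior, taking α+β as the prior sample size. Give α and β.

Under the effective-sample-size interpretation, Beta(α, β) has prior mean α/(α+β) and prior sample size α+β.
So α+β = 30 and α/(α+β) = 0.096, giving α = 0.096·30 = 2.88 and β = 30 − 2.88 = 27.12.

α = 2.88, β = 27.12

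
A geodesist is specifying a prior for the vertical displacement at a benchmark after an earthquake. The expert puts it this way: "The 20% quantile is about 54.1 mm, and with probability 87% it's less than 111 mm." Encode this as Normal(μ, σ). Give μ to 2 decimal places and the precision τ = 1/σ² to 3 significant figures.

μ = 78.43, τ = 0.0012

For Normal(μ,σ), the p-quantile is μ + z_p·σ. Here z_{0.2} = -0.8416, z_{0.87} = 1.126.
So 54.1 = μ − 0.8416σ and 111 = μ + 1.126σ.
Subtracting: σ = (111 − 54.1)/(1.126 − (-0.8416)) = 28.91.
Then μ = 54.1 − (-0.8416)·28.91 = 78.43.
Precision τ = 1/σ² = 1/28.91² = 0.0012.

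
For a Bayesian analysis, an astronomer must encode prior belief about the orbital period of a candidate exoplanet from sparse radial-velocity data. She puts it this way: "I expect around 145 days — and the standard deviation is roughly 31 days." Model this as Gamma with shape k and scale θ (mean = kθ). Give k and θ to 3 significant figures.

For Gamma(k, scale θ): mean = kθ, variance = kθ², so CV = 1/√k.
CV = SD/mean = 31/145 = 0.2138, hence k = 1/CV² = 21.9.
Then θ = mean/k = 145/21.9 = 6.63.

k ≈ 21.9, θ ≈ 6.63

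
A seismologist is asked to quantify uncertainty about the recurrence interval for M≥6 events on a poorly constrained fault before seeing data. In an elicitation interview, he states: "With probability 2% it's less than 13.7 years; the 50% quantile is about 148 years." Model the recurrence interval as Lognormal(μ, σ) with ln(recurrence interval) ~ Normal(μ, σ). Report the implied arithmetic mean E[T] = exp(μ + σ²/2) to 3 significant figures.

E[T] ≈ 290 years

If T ~ Lognormal(μ,σ) then ln T ~ Normal(μ,σ), so the p-quantile of ln T is μ + z_p·σ.
ln(13.7) = 2.617 and ln(148) = 4.997; z_{0.02} = -2.054, z_{0.5} = 0.
σ = (4.997 − 2.617)/(0 − (-2.054)) = 1.159.
μ = 2.617 − (-2.054)·1.159 = 4.997.
E[T] = exp(μ + σ²/2) = exp(4.997 + 0.6714) = 290 years.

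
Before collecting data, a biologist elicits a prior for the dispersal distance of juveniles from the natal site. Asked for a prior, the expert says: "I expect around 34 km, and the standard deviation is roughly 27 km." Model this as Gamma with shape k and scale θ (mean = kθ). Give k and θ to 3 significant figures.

k ≈ 1.59, θ ≈ 21.4

For Gamma(k, scale θ): mean = kθ, variance = kθ², so CV = 1/√k.
CV = SD/mean = 27/34 = 0.7941, hence k = 1/CV² = 1.59.
Then θ = mean/k = 34/1.59 = 21.4.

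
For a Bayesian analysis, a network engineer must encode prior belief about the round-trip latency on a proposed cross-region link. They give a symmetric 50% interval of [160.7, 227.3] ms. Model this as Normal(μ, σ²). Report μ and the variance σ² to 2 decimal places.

A symmetric 50% interval runs μ ± z·σ with z = 0.6745.
Half-width = 33.3, so σ = 33.3/0.6745 = 49.371 and σ² = 2437.46.
μ is the interval midpoint, 194.00.

μ = 194.00, σ² = 2437.46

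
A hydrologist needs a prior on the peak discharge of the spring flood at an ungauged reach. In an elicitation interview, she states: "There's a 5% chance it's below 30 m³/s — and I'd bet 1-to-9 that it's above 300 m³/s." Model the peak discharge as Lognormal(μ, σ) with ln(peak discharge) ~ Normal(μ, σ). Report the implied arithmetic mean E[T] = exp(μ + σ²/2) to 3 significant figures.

If T ~ Lognormal(μ,σ) then ln T ~ Normal(μ,σ), so the p-quantile of ln T is μ + z_p·σ.
ln(30) = 3.401 and ln(300) = 5.704; z_{0.05} = -1.645, z_{0.9} = 1.282.
σ = (5.704 − 3.401)/(1.282 − (-1.645)) = 0.787.
μ = 3.401 − (-1.645)·0.787 = 4.695.
E[T] = exp(μ + σ²/2) = exp(4.695 + 0.3096) = 149 m³/s.

E[T] ≈ 149 m³/s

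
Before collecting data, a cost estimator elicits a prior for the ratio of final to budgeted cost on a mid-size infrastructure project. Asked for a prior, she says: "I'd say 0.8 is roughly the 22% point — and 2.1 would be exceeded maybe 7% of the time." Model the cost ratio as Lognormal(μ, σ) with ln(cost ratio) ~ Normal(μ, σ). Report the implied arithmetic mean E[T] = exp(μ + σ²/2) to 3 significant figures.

E[T] ≈ 1.22

If T ~ Lognormal(μ,σ) then ln T ~ Normal(μ,σ), so the p-quantile of ln T is μ + z_p·σ.
ln(0.8) = -0.2231 and ln(2.1) = 0.7419; z_{0.22} = -0.7722, z_{0.93} = 1.476.
σ = (0.7419 − -0.2231)/(1.476 − (-0.7722)) = 0.429.
μ = -0.2231 − (-0.7722)·0.429 = 0.108.
E[T] = exp(μ + σ²/2) = exp(0.108 + 0.0922) = 1.22.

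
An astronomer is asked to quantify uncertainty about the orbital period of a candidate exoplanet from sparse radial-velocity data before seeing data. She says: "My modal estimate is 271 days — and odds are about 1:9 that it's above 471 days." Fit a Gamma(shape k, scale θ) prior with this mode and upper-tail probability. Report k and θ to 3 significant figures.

k ≈ 7.21, θ ≈ 43.6

Gamma(k,θ) with k>1 has mode (k−1)θ, so θ = 271/(k−1).
Need P(X < 471) = 0.9 with θ tied to k this way. Start at k = 2, θ = 271: P(X<471) ≈ 0.518.
Too low — raise k to concentrate. Iterating converges to k ≈ 7.21.
Then θ = 271/(7.21−1) ≈ 43.6.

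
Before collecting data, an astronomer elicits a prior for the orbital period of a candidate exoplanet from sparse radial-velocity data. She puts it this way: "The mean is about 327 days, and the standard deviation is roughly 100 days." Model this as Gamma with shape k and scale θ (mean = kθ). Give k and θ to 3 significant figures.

k ≈ 10.7, θ ≈ 30.6

For Gamma(k, scale θ): mean = kθ, variance = kθ², so CV = 1/√k.
CV = SD/mean = 100/327 = 0.3058, hence k = 1/CV² = 10.7.
Then θ = mean/k = 327/10.7 = 30.6.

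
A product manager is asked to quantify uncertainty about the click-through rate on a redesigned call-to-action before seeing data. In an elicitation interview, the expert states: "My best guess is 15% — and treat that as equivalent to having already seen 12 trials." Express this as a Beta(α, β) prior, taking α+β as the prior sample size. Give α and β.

Under the effective-sample-size interpretation, Beta(α, β) has prior mean α/(α+β) and prior sample size α+β.
So α+β = 12 and α/(α+β) = 0.15, giving α = 0.15·12 = 1.8 and β = 12 − 1.8 = 10.2.

α = 1.8, β = 10.2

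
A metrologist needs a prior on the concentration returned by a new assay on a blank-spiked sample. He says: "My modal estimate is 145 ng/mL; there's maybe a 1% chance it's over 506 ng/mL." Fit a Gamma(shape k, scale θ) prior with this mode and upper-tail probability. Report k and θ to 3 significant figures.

k ≈ 3.78, θ ≈ 52.2

Gamma(k,θ) with k>1 has mode (k−1)θ, so θ = 145/(k−1).
Need P(X < 506) = 0.99 with θ tied to k this way. Start at k = 2, θ = 145: P(X<506) ≈ 0.863.
Too low — raise k to concentrate. Iterating converges to k ≈ 3.78.
Then θ = 145/(3.78−1) ≈ 52.2.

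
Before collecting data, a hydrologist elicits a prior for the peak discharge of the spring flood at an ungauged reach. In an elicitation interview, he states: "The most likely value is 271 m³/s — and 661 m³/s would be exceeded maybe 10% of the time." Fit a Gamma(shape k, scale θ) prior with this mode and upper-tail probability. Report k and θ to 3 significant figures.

k ≈ 3.42, θ ≈ 112

Gamma(k,θ) with k>1 has mode (k−1)θ, so θ = 271/(k−1).
Need P(X < 661) = 0.9 with θ tied to k this way. Start at k = 2, θ = 271: P(X<661) ≈ 0.700.
Too low — raise k to concentrate. Iterating converges to k ≈ 3.42.
Then θ = 271/(3.42−1) ≈ 112.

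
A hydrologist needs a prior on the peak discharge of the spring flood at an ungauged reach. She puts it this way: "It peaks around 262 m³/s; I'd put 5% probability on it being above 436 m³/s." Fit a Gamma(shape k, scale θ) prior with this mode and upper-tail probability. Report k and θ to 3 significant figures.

Gamma(k,θ) with k>1 has mode (k−1)θ, so θ = 262/(k−1).
Need P(X < 436) = 0.95 with θ tied to k this way. Start at k = 2, θ = 262: P(X<436) ≈ 0.496.
Too low — raise k to concentrate. Iterating converges to k ≈ 11.8.
Then θ = 262/(11.8−1) ≈ 24.3.

k ≈ 11.8, θ ≈ 24.3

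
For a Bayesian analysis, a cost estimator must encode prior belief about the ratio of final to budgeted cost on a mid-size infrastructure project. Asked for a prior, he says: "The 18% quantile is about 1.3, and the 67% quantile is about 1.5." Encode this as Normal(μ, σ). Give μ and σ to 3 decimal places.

For Normal(μ,σ), the p-quantile is μ + z_p·σ. Here z_{0.18} = -0.9154, z_{0.67} = 0.4399.
So 1.3 = μ − 0.9154σ and 1.5 = μ + 0.4399σ.
Subtracting: σ = (1.5 − 1.3)/(0.4399 − (-0.9154)) = 0.148.
Then μ = 1.3 − (-0.9154)·0.148 = 1.435.

μ = 1.435, σ = 0.148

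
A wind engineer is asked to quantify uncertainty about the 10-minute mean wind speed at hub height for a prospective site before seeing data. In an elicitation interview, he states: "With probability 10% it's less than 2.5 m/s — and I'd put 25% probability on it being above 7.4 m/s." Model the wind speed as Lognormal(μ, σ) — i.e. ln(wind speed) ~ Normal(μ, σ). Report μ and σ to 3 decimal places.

μ ≈ 1.627, σ ≈ 0.555

If T ~ Lognormal(μ,σ) then ln T ~ Normal(μ,σ), so the p-quantile of ln T is μ + z_p·σ.
ln(2.5) = 0.9163 and ln(7.4) = 2.001; z_{0.1} = -1.282, z_{0.75} = 0.6745.
σ = (2.001 − 0.9163)/(0.6745 − (-1.282)) = 0.555.
μ = 0.9163 − (-1.282)·0.555 = 1.627.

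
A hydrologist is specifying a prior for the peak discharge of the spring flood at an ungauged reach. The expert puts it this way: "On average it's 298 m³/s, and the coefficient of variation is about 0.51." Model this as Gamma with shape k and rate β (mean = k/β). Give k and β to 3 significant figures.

k ≈ 3.84, β ≈ 0.0129

For Gamma(k, rate β): mean = k/β, variance = k/β², so CV = 1/√k.
CV = 0.51, hence k = 1/CV² = 3.84.
Then β = k/mean = 3.84/298 = 0.0129.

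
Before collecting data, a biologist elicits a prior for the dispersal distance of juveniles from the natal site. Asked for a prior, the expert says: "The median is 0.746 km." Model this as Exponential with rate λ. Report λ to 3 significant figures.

Exponential median = ln 2 / λ, so λ = ln 2 / 0.746 = 0.929.

λ ≈ 0.929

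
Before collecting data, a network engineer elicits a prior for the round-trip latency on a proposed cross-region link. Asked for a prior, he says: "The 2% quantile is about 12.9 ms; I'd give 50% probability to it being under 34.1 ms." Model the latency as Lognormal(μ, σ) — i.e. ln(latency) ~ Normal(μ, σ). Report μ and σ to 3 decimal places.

If T ~ Lognormal(μ,σ) then ln T ~ Normal(μ,σ), so the p-quantile of ln T is μ + z_p·σ.
ln(12.9) = 2.557 and ln(34.1) = 3.529; z_{0.02} = -2.054, z_{0.5} = 0.
σ = (3.529 − 2.557)/(0 − (-2.054)) = 0.473.
μ = 2.557 − (-2.054)·0.473 = 3.529.

μ ≈ 3.529, σ ≈ 0.473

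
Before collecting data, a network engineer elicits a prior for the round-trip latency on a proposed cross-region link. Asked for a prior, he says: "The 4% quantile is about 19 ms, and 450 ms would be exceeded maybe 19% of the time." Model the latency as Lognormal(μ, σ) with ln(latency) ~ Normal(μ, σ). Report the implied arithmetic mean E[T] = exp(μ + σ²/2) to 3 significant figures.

E[T] ≈ 323 ms

If T ~ Lognormal(μ,σ) then ln T ~ Normal(μ,σ), so the p-quantile of ln T is μ + z_p·σ.
ln(19) = 2.944 and ln(450) = 6.109; z_{0.04} = -1.751, z_{0.81} = 0.8779.
σ = (6.109 − 2.944)/(0.8779 − (-1.751)) = 1.204.
μ = 2.944 − (-1.751)·1.204 = 5.052.
E[T] = exp(μ + σ²/2) = exp(5.052 + 0.7248) = 323 ms.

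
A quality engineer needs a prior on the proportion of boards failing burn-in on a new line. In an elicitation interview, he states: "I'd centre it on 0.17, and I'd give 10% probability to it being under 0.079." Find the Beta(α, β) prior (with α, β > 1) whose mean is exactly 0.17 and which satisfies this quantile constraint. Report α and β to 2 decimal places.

With mean 0.17 fixed, write α = 0.17s, β = 0.83s where s = α+β.
Need P(θ < 0.079) = 0.1 under Beta(0.17s, 0.83s). Normal approximation: (q−m)/√(m(1−m)/s) ≈ z_{0.1} = -1.28, so s ≈ 0.17·0.83·(-1.28)²/(0.079−0.17)² = 28.0.
At s = 28.0: P(θ<0.079) ≈ 0.075. Adjusting to match 0.1 gives s ≈ 23.07.
So α = 0.17·23.07 ≈ 3.92, β = 0.83·23.07 ≈ 19.15.

α ≈ 3.92, β ≈ 19.15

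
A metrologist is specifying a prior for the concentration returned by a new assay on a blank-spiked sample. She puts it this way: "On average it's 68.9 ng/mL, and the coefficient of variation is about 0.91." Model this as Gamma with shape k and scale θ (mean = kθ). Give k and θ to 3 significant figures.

For Gamma(k, scale θ): mean = kθ, variance = kθ², so CV = 1/√k.
CV = 0.91, hence k = 1/CV² = 1.21.
Then θ = mean/k = 68.9/1.21 = 57.1.

k ≈ 1.21, θ ≈ 57.1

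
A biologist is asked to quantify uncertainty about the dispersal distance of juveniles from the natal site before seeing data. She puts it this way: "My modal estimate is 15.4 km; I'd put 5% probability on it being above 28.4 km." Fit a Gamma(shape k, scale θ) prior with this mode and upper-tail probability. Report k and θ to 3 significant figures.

Gamma(k,θ) with k>1 has mode (k−1)θ, so θ = 15.4/(k−1).
Need P(X < 28.4) = 0.95 with θ tied to k this way. Start at k = 2, θ = 15.4: P(X<28.4) ≈ 0.550.
Too low — raise k to concentrate. Iterating converges to k ≈ 8.43.
Then θ = 15.4/(8.43−1) ≈ 2.07.

k ≈ 8.43, θ ≈ 2.07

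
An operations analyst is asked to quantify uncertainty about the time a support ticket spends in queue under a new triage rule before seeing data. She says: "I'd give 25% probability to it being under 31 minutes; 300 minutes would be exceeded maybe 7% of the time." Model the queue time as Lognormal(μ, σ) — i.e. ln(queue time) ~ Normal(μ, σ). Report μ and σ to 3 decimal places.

μ ≈ 4.146, σ ≈ 1.056

If T ~ Lognormal(μ,σ) then ln T ~ Normal(μ,σ), so the p-quantile of ln T is μ + z_p·σ.
ln(31) = 3.434 and ln(300) = 5.704; z_{0.25} = -0.6745, z_{0.93} = 1.476.
σ = (5.704 − 3.434)/(1.476 − (-0.6745)) = 1.056.
μ = 3.434 − (-0.6745)·1.056 = 4.146.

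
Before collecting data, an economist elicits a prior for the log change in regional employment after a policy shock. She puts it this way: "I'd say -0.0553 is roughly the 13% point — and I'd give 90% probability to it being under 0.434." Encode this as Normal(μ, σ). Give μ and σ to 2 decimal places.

μ = 0.17, σ = 0.20

The p-quantile of Normal(μ,σ) is μ + z_p·σ, with z_{0.13} = -1.126 and z_{0.9} = 1.282.
Eliminate σ: μ = (z₂·x₁ − z₁·x₂)/(z₂ − z₁) = (1.282·-0.0553 − (-1.126)·0.434)/2.408 = 0.17.
Then σ = (x₂ − x₁)/(z₂ − z₁) = (0.434 − -0.0553)/2.408 = 0.20.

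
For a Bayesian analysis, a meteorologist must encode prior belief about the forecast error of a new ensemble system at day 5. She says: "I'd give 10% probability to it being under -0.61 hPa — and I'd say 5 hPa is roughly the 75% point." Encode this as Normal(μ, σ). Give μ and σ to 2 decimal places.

For Normal(μ,σ), the p-quantile is μ + z_p·σ. Here z_{0.1} = -1.282, z_{0.75} = 0.6745.
So -0.61 = μ − 1.282σ and 5 = μ + 0.6745σ.
Subtracting: σ = (5 − -0.61)/(0.6745 − (-1.282)) = 2.87.
Then μ = -0.61 − (-1.282)·2.87 = 3.07.

μ = 3.07, σ = 2.87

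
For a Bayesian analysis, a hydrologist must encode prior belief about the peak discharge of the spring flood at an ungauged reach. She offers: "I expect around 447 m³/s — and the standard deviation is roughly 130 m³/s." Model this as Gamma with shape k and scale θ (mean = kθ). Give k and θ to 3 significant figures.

k ≈ 11.8, θ ≈ 37.8

For Gamma(k, scale θ): mean = kθ, variance = kθ², so CV = 1/√k.
CV = SD/mean = 130/447 = 0.2908, hence k = 1/CV² = 11.8.
Then θ = mean/k = 447/11.8 = 37.8.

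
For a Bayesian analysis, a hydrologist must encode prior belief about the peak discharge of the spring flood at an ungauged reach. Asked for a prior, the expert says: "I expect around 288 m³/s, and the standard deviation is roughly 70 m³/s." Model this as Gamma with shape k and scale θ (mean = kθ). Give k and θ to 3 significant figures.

k ≈ 16.9, θ ≈ 17

For Gamma(k, scale θ): mean = kθ, variance = kθ², so CV = 1/√k.
CV = SD/mean = 70/288 = 0.2431, hence k = 1/CV² = 16.9.
Then θ = mean/k = 288/16.9 = 17.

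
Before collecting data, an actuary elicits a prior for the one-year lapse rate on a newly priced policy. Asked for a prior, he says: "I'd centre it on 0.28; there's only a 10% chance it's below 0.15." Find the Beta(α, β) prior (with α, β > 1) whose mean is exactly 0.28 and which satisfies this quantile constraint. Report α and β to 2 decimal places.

α ≈ 4.84, β ≈ 12.44

With mean 0.28 fixed, write α = 0.28s, β = 0.72s where s = α+β.
Need P(θ < 0.15) = 0.1 under Beta(0.28s, 0.72s). Normal approximation: (q−m)/√(m(1−m)/s) ≈ z_{0.1} = -1.28, so s ≈ 0.28·0.72·(-1.28)²/(0.15−0.28)² = 19.6.
At s = 19.6: P(θ<0.15) ≈ 0.084. Adjusting to match 0.1 gives s ≈ 17.28.
So α = 0.28·17.28 ≈ 4.84, β = 0.72·17.28 ≈ 12.44.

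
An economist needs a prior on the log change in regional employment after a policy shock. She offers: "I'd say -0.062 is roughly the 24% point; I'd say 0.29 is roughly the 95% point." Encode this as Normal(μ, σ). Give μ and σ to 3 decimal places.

μ = 0.044, σ = 0.150

For Normal(μ,σ), the p-quantile is μ + z_p·σ. Here z_{0.24} = -0.7063, z_{0.95} = 1.645.
So -0.062 = μ − 0.7063σ and 0.29 = μ + 1.645σ.
Subtracting: σ = (0.29 − -0.062)/(1.645 − (-0.7063)) = 0.150.
Then μ = -0.062 − (-0.7063)·0.150 = 0.044.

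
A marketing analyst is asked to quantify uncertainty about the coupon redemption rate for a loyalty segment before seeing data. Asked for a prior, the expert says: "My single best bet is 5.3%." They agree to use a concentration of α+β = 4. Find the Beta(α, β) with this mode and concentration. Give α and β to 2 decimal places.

α = 1.11, β = 2.89

For α,β > 1 the Beta mode is (α−1)/(α+β−2). With α+β = 4, the mode is (α−1)/2.
Set (α−1)/2 = 0.053 → α = 1 + 0.053·2 = 1.11.
β = 4 − α = 2.89.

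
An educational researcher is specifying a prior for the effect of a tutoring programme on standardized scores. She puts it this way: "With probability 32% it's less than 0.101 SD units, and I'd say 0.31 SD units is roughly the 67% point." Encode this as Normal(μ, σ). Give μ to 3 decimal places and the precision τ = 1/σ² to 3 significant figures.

For Normal(μ,σ), the p-quantile is μ + z_p·σ. Here z_{0.32} = -0.4677, z_{0.67} = 0.4399.
So 0.101 = μ − 0.4677σ and 0.31 = μ + 0.4399σ.
Subtracting: σ = (0.31 − 0.101)/(0.4399 − (-0.4677)) = 0.230.
Then μ = 0.101 − (-0.4677)·0.230 = 0.209.
Precision τ = 1/σ² = 1/0.2303² = 18.9.

μ = 0.209, τ = 18.9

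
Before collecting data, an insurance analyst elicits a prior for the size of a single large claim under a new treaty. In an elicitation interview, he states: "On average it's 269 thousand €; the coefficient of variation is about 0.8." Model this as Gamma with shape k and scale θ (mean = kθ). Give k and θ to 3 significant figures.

k ≈ 1.56, θ ≈ 172

For Gamma(k, scale θ): mean = kθ, variance = kθ², so CV = 1/√k.
CV = 0.8, hence k = 1/CV² = 1.56.
Then θ = mean/k = 269/1.56 = 172.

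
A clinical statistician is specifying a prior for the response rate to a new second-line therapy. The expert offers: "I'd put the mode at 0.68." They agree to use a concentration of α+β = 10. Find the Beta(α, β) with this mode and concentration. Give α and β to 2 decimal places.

α = 6.44, β = 3.56

For α,β > 1 the Beta mode is (α−1)/(α+β−2). With α+β = 10, the mode is (α−1)/8.
Set (α−1)/8 = 0.68 → α = 1 + 0.68·8 = 6.44.
β = 10 − α = 3.56.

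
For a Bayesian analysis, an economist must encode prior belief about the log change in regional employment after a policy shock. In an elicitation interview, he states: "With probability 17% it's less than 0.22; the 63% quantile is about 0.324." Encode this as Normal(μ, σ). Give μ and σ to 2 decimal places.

For Normal(μ,σ), the p-quantile is μ + z_p·σ. Here z_{0.17} = -0.9542, z_{0.63} = 0.3319.
So 0.22 = μ − 0.9542σ and 0.324 = μ + 0.3319σ.
Subtracting: σ = (0.324 − 0.22)/(0.3319 − (-0.9542)) = 0.08.
Then μ = 0.22 − (-0.9542)·0.08 = 0.30.

μ = 0.30, σ = 0.08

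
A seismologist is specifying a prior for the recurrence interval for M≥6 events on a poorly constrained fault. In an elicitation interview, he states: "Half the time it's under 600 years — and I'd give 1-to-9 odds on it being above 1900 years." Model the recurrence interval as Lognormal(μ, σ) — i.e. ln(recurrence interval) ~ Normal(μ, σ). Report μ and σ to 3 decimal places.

μ ≈ 6.397, σ ≈ 0.899

If T ~ Lognormal(μ,σ) then ln T ~ Normal(μ,σ), so the p-quantile of ln T is μ + z_p·σ.
ln(600) = 6.397 and ln(1900) = 7.55; z_{0.5} = 0, z_{0.9} = 1.282.
σ = (7.55 − 6.397)/(1.282 − (0)) = 0.899.
μ = 6.397 − (0)·0.899 = 6.397.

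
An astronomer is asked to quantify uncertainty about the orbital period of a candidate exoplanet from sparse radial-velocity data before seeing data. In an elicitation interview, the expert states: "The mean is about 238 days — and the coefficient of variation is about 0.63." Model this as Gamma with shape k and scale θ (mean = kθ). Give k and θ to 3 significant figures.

For Gamma(k, scale θ): mean = kθ, variance = kθ², so CV = 1/√k.
CV = 0.63, hence k = 1/CV² = 2.52.
Then θ = mean/k = 238/2.52 = 94.5.

k ≈ 2.52, θ ≈ 94.5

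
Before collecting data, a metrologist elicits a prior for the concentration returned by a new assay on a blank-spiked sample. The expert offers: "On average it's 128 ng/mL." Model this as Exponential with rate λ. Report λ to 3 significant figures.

Exponential mean = 1/λ, so λ = 1/128.0 = 0.00781.

λ ≈ 0.00781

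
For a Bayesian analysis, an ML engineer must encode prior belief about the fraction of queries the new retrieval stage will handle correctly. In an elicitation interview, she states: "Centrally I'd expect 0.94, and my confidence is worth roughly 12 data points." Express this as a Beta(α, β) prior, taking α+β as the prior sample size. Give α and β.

α = 11.28, β = 0.72

Under the effective-sample-size interpretation, Beta(α, β) has prior mean α/(α+β) and prior sample size α+β.
So α+β = 12 and α/(α+β) = 0.94, giving α = 0.94·12 = 11.28 and β = 12 − 11.28 = 0.72.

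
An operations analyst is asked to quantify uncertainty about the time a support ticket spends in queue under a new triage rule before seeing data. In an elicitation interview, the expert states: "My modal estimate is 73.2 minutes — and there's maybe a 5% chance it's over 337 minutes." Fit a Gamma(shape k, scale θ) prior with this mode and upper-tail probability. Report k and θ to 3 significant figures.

Gamma(k,θ) with k>1 has mode (k−1)θ, so θ = 73.2/(k−1).
Need P(X < 337) = 0.95 with θ tied to k this way. Start at k = 2, θ = 73.2: P(X<337) ≈ 0.944.
Too low — raise k to concentrate. Iterating converges to k ≈ 2.05.
Then θ = 73.2/(2.05−1) ≈ 69.9.

k ≈ 2.05, θ ≈ 69.9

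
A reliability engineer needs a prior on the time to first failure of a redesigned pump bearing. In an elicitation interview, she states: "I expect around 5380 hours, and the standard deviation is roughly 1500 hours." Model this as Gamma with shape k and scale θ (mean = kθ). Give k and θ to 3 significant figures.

For Gamma(k, scale θ): mean = kθ, variance = kθ², so CV = 1/√k.
CV = SD/mean = 1500/5380 = 0.2788, hence k = 1/CV² = 12.9.
Then θ = mean/k = 5380/12.9 = 418.

k ≈ 12.9, θ ≈ 418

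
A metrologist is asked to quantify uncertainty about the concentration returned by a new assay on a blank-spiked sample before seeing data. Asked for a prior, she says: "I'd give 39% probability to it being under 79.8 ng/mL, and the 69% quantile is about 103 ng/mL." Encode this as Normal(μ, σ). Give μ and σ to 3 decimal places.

For Normal(μ,σ), the p-quantile is μ + z_p·σ. Here z_{0.39} = -0.2793, z_{0.69} = 0.4959.
So 79.8 = μ − 0.2793σ and 103 = μ + 0.4959σ.
Subtracting: σ = (103 − 79.8)/(0.4959 − (-0.2793)) = 29.929.
Then μ = 79.8 − (-0.2793)·29.929 = 88.160.

μ = 88.160, σ = 29.929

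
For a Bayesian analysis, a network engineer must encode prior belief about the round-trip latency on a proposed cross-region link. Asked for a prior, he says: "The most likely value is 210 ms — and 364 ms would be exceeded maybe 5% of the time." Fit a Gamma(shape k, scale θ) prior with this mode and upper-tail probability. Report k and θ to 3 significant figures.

Gamma(k,θ) with k>1 has mode (k−1)θ, so θ = 210/(k−1).
Need P(X < 364) = 0.95 with θ tied to k this way. Start at k = 2, θ = 210: P(X<364) ≈ 0.517.
Too low — raise k to concentrate. Iterating converges to k ≈ 10.2.
Then θ = 210/(10.2−1) ≈ 22.8.

k ≈ 10.2, θ ≈ 22.8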